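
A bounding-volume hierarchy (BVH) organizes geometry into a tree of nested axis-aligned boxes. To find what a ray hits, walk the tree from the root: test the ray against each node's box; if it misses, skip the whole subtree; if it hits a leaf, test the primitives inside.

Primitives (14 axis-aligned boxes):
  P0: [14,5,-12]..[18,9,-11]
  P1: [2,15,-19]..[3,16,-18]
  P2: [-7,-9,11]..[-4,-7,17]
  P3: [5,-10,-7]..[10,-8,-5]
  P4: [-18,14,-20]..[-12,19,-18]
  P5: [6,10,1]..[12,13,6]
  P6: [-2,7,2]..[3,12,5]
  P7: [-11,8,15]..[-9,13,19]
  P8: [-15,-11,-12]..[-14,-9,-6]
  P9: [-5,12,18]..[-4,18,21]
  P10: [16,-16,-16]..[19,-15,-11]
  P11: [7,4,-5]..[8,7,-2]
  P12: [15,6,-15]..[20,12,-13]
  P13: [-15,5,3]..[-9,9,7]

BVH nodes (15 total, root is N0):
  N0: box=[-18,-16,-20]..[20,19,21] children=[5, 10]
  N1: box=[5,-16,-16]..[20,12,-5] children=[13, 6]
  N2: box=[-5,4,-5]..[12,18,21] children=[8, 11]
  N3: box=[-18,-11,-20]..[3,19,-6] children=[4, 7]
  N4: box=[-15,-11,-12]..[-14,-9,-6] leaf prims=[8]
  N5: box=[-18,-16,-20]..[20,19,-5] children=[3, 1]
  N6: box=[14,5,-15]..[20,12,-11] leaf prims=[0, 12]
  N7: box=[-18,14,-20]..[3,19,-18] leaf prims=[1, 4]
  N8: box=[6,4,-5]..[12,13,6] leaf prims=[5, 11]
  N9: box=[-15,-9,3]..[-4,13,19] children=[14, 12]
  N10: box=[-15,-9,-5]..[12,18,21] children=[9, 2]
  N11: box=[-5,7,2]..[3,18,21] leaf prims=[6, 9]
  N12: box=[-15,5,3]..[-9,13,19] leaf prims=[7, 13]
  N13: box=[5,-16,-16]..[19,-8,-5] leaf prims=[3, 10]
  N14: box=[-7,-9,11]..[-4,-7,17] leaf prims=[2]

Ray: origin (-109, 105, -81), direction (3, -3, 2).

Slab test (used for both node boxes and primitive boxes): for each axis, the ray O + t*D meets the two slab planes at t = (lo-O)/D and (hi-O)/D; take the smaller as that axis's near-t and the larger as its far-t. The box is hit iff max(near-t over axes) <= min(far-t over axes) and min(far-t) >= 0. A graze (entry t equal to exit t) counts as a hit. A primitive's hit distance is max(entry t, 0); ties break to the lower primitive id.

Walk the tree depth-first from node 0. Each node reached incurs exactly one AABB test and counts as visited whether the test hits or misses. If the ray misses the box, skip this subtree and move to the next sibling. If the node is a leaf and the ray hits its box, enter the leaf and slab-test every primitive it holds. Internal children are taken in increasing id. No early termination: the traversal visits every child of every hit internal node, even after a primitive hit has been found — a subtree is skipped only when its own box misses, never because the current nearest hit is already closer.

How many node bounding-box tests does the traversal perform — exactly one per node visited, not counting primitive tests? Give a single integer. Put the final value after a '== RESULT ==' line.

Trace the traversal:
N0 x:[91/3,43] y:[86/3,121/3] z:[61/2,51] -> hit [61/2,121/3], descend [5, 10]
  N5 x:[91/3,43] y:[86/3,121/3] z:[61/2,38] -> hit [61/2,38], descend [1, 3]
    N1 x:[38,43] y:[31,121/3] z:[65/2,38] -> hit [38,38], descend [6, 13]
      N6 x:[41,43] y:[31,100/3] z:[33,35] -> miss, prune
      N13 x:[38,128/3] y:[113/3,121/3] z:[65/2,38] -> hit [38,38] leaf, test {P3@t=38, P10(miss)}
    N3 x:[91/3,112/3] y:[86/3,116/3] z:[61/2,75/2] -> hit [61/2,112/3], descend [4, 7]
      N4 x:[94/3,95/3] y:[38,116/3] z:[69/2,75/2] -> miss, prune
      N7 x:[91/3,112/3] y:[86/3,91/3] z:[61/2,63/2] -> miss, prune
  N10 x:[94/3,121/3] y:[29,38] z:[38,51] -> hit [38,38], descend [2, 9]
    N2 x:[104/3,121/3] y:[29,101/3] z:[38,51] -> miss, prune
    N9 x:[94/3,35] y:[92/3,38] z:[42,50] -> miss, prune

Summary -> nodes [0, 5, 1, 6, 13, 3, 4, 7, 10, 2, 9]; box-tests=11; leaf-entries=1; first=P3

== RESULT ==
11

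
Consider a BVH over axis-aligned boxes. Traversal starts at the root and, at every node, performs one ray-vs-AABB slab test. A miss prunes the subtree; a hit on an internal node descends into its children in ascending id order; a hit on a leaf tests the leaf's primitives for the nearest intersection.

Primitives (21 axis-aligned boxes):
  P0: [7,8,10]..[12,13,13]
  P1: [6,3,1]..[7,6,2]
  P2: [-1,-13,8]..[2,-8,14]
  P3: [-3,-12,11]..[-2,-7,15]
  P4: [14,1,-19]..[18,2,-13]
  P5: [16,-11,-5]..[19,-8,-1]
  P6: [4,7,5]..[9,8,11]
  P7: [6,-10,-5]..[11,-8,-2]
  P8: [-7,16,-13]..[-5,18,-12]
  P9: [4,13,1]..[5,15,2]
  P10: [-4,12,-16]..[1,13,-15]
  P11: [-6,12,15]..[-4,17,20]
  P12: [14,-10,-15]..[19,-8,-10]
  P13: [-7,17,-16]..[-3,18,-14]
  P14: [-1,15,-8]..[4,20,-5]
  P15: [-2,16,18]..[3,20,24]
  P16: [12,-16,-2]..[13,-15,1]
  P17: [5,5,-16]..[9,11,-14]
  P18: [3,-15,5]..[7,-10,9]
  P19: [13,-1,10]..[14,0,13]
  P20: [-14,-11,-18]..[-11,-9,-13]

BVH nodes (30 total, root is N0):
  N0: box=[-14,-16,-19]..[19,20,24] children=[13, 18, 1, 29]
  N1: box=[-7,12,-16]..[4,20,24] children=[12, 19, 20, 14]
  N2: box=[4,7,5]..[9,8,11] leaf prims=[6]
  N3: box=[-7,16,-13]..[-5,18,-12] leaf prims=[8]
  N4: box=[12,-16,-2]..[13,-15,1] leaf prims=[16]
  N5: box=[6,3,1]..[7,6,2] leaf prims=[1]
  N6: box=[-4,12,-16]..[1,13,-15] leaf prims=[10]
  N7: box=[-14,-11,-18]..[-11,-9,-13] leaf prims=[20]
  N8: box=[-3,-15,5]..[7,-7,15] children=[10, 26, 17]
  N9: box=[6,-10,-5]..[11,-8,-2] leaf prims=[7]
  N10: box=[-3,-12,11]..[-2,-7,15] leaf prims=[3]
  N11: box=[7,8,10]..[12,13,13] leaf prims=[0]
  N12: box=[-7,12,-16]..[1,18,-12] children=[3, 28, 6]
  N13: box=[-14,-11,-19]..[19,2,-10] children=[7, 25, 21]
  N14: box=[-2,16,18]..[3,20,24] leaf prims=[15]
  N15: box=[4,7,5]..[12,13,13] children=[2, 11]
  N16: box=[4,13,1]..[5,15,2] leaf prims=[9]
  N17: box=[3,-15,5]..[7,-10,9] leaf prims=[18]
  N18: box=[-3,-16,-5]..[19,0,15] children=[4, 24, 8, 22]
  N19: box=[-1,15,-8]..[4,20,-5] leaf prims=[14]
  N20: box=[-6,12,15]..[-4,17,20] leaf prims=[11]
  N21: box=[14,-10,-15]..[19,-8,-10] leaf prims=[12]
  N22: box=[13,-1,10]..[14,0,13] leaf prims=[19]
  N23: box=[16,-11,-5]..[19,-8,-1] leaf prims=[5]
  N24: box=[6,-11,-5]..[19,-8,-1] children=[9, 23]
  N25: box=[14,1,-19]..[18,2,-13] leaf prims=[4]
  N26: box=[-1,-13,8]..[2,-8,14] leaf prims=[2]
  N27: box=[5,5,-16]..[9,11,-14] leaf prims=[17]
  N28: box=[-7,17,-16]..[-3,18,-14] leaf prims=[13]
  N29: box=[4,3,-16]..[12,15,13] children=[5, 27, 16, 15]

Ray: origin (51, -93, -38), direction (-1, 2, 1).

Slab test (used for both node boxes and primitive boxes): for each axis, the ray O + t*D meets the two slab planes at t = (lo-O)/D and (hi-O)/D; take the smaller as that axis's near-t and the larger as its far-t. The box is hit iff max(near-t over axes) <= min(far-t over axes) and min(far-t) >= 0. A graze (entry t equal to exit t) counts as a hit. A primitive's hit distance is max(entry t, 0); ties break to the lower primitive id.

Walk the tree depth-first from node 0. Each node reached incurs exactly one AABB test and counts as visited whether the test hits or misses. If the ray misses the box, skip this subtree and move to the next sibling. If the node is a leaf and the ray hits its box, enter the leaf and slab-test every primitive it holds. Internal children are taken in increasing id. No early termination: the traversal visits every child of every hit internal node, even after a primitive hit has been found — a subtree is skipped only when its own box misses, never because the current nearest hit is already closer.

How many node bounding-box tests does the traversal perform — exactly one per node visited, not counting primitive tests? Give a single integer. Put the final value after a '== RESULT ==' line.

Walk:
N0 x:[32,65] y:[77/2,113/2] z:[19,62] -> hit [77/2,113/2], descend [1, 13, 18, 29]
  N1 x:[47,58] y:[105/2,113/2] z:[22,62] -> hit [105/2,113/2], descend [12, 14, 19, 20]
    N12 x:[50,58] y:[105/2,111/2] z:[22,26] -> miss, prune
    N14 x:[48,53] y:[109/2,113/2] z:[56,62] -> miss, prune
    N19 x:[47,52] y:[54,113/2] z:[30,33] -> miss, prune
    N20 x:[55,57] y:[105/2,55] z:[53,58] -> hit [55,55] leaf, test {P11@t=55}
  N13 x:[32,65] y:[41,95/2] z:[19,28] -> miss, prune
  N18 x:[32,54] y:[77/2,93/2] z:[33,53] -> hit [77/2,93/2], descend [4, 8, 22, 24]
    N4 x:[38,39] y:[77/2,39] z:[36,39] -> hit [77/2,39] leaf, test {P16@t=77/2}
    N8 x:[44,54] y:[39,43] z:[43,53] -> miss, prune
    N22 x:[37,38] y:[46,93/2] z:[48,51] -> miss, prune
    N24 x:[32,45] y:[41,85/2] z:[33,37] -> miss, prune
  N29 x:[39,47] y:[48,54] z:[22,51] -> miss, prune

13 AABB tests over nodes [0, 1, 12, 14, 19, 20, 13, 18, 4, 8, 22, 24, 29]; 2 leaves entered; closest P16.

== RESULT ==
13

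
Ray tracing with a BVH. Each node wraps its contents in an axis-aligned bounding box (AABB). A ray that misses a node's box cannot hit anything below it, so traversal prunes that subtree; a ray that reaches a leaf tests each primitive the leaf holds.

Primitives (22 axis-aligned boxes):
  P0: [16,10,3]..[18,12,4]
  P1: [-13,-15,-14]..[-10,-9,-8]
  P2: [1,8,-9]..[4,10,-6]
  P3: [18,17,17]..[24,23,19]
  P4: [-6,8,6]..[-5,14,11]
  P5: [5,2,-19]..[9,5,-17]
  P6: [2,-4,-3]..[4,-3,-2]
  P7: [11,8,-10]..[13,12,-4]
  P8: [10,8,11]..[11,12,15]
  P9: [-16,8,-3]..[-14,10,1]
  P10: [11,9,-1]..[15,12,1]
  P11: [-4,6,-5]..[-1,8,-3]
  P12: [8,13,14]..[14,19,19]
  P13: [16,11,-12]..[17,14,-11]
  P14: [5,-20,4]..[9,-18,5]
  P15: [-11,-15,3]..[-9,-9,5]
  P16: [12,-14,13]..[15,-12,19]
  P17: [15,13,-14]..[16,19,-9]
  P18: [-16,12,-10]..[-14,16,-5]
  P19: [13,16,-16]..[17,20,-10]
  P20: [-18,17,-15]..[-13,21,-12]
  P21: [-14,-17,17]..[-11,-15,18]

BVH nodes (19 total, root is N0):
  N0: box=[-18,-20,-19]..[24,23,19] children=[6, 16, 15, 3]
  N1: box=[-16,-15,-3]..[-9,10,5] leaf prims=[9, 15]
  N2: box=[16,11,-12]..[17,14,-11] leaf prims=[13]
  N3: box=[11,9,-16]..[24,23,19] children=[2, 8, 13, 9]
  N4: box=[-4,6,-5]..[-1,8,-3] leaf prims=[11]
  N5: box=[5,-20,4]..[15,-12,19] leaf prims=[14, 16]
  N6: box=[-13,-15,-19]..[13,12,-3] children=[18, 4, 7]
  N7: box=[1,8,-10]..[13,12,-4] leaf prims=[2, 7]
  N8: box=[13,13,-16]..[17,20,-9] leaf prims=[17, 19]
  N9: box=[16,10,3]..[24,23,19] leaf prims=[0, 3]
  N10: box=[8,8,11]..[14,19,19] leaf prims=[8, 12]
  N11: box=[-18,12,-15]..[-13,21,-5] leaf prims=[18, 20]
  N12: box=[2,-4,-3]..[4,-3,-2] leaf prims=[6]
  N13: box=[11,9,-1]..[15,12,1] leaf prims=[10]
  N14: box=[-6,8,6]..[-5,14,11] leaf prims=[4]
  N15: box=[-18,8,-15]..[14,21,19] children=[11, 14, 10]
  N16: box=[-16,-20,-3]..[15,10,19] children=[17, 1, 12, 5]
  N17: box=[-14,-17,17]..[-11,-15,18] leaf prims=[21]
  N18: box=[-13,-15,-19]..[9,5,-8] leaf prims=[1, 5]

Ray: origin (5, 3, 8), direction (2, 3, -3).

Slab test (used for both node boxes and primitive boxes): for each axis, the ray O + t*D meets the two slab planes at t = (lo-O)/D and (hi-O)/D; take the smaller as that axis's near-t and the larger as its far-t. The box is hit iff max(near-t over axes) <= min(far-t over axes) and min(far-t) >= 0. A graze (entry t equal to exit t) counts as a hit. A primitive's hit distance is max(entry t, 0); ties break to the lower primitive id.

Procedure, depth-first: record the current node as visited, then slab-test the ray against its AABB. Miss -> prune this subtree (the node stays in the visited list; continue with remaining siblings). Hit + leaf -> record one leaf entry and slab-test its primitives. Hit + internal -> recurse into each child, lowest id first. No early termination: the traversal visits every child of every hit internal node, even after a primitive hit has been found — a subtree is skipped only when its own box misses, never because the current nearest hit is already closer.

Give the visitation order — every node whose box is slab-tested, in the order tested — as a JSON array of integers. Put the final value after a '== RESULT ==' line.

Traverse from the root:
N0 x:[-23/2,19/2] y:[-23/3,20/3] z:[-11/3,9] -> hit [-11/3,20/3], descend [3, 6, 15, 16]
  N3 x:[3,19/2] y:[2,20/3] z:[-11/3,8] -> hit [3,20/3], descend [2, 8, 9, 13]
    N2 x:[11/2,6] y:[8/3,11/3] z:[19/3,20/3] -> miss, prune
    N8 x:[4,6] y:[10/3,17/3] z:[17/3,8] -> hit [17/3,17/3] leaf, test {P17(miss), P19(miss)}
    N9 x:[11/2,19/2] y:[7/3,20/3] z:[-11/3,5/3] -> miss, prune
    N13 x:[3,5] y:[2,3] z:[7/3,3] -> hit [3,3] leaf, test {P10@t=3}
  N6 x:[-9,4] y:[-6,3] z:[11/3,9] -> miss, prune
  N15 x:[-23/2,9/2] y:[5/3,6] z:[-11/3,23/3] -> hit [5/3,9/2], descend [10, 11, 14]
    N10 x:[3/2,9/2] y:[5/3,16/3] z:[-11/3,-1] -> miss, prune
    N11 x:[-23/2,-9] y:[3,6] z:[13/3,23/3] -> miss, prune
    N14 x:[-11/2,-5] y:[5/3,11/3] z:[-1,2/3] -> miss, prune
  N16 x:[-21/2,5] y:[-23/3,7/3] z:[-11/3,11/3] -> hit [-11/3,7/3], descend [1, 5, 12, 17]
    N1 x:[-21/2,-7] y:[-6,7/3] z:[1,11/3] -> miss, prune
    N5 x:[0,5] y:[-23/3,-5] z:[-11/3,4/3] -> miss, prune
    N12 x:[-3/2,-1/2] y:[-7/3,-2] z:[10/3,11/3] -> miss, prune
    N17 x:[-19/2,-8] y:[-20/3,-6] z:[-10/3,-3] -> miss, prune

Visited [0, 3, 2, 8, 9, 13, 6, 15, 10, 11, 14, 16, 1, 5, 12, 17]. Tests: 16 box, 2 leaf. Nearest: P10.

== RESULT ==
[0, 3, 2, 8, 9, 13, 6, 15, 10, 11, 14, 16, 1, 5, 12, 17]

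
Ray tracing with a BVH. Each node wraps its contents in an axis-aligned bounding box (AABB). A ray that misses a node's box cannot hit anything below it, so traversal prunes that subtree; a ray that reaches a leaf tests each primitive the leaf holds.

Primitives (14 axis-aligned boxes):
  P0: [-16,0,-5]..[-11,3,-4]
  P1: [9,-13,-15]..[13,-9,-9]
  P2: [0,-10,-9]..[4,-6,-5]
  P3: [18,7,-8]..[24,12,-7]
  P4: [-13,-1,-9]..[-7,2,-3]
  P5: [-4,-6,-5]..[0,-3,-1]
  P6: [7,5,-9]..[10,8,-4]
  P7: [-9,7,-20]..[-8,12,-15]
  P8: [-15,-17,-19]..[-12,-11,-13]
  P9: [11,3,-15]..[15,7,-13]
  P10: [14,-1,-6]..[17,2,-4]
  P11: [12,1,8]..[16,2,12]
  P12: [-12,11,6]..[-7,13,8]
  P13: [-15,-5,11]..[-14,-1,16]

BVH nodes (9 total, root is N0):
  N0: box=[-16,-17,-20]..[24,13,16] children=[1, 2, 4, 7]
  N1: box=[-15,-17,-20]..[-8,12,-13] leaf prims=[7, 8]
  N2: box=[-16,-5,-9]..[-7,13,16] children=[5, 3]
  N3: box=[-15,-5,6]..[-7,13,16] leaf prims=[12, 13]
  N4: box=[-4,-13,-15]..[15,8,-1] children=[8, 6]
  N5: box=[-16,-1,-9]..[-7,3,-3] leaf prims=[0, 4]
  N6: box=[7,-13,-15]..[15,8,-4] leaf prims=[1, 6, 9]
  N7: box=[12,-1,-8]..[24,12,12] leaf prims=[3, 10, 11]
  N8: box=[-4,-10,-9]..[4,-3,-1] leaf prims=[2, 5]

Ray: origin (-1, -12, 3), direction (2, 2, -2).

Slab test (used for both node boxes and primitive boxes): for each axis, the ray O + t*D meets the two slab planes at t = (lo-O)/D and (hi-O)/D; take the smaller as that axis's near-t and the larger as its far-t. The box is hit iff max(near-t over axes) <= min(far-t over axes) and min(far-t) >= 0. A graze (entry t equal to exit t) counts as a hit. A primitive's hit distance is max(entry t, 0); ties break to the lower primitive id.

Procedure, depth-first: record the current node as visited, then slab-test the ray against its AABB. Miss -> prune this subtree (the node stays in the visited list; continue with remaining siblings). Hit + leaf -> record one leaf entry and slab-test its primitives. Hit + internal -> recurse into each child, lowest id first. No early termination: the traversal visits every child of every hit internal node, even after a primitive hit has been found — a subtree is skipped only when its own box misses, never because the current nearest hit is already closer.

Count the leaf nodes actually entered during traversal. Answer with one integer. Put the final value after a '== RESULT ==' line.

Walk:
N0 x:[-15/2,25/2] y:[-5/2,25/2] z:[-13/2,23/2] -> hit [-5/2,23/2], descend [1, 2, 4, 7]
  N1 x:[-7,-7/2] y:[-5/2,12] z:[8,23/2] -> miss, prune
  N2 x:[-15/2,-3] y:[7/2,25/2] z:[-13/2,6] -> miss, prune
  N4 x:[-3/2,8] y:[-1/2,10] z:[2,9] -> hit [2,8], descend [6, 8]
    N6 x:[4,8] y:[-1/2,10] z:[7/2,9] -> hit [4,8] leaf, test {P1(miss), P6(miss), P9@t=8}
    N8 x:[-3/2,5/2] y:[1,9/2] z:[2,6] -> hit [2,5/2] leaf, test {P2(miss), P5(miss)}
  N7 x:[13/2,25/2] y:[11/2,12] z:[-9/2,11/2] -> miss, prune

7 AABB tests over nodes [0, 1, 2, 4, 6, 8, 7]; 2 leaves entered; closest P9.

== RESULT ==
2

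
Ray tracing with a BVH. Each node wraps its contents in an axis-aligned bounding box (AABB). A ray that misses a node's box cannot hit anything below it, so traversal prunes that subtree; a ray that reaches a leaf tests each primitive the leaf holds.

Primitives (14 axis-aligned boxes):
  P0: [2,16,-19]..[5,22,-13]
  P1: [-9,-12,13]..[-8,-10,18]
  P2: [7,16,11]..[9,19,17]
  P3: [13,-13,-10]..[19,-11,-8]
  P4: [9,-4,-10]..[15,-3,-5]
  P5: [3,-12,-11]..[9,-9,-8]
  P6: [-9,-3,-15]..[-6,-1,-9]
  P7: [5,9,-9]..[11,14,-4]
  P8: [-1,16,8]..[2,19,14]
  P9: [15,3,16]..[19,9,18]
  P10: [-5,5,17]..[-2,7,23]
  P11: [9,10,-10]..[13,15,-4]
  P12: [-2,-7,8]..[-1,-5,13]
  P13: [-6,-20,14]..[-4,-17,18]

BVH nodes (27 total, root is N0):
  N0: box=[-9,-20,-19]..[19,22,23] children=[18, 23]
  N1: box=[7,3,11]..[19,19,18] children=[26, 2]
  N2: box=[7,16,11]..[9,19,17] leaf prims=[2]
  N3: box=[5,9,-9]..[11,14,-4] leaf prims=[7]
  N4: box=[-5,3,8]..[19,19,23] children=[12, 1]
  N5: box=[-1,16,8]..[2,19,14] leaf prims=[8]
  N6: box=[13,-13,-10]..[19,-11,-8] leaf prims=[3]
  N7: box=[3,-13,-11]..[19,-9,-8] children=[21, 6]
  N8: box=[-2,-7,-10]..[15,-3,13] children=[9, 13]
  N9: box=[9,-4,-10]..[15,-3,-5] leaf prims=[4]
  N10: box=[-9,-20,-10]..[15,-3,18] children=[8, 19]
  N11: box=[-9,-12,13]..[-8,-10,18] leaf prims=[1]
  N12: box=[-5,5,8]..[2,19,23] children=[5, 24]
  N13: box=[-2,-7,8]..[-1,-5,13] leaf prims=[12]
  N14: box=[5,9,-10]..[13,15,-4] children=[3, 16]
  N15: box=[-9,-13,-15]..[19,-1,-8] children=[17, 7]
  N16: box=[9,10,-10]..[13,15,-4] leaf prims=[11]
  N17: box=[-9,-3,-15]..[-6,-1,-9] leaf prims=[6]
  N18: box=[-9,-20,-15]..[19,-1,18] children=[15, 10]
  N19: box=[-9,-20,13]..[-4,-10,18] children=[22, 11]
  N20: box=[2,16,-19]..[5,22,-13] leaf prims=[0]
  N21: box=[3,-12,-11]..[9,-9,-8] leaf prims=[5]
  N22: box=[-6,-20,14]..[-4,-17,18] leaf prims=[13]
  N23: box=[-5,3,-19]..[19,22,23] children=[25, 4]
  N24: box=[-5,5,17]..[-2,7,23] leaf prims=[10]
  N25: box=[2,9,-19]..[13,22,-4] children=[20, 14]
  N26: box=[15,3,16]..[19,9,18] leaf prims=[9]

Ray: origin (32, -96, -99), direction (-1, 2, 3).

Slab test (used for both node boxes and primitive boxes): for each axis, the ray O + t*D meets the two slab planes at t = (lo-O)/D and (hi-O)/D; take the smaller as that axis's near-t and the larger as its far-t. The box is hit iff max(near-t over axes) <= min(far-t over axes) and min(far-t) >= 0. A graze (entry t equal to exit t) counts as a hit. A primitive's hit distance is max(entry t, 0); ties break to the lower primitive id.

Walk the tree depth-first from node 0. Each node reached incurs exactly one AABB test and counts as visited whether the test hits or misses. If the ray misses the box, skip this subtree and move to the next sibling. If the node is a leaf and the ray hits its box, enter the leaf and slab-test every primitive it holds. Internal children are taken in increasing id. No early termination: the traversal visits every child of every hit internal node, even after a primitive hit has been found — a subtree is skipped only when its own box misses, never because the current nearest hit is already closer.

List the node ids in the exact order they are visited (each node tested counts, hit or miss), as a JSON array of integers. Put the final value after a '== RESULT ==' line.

Trace the traversal:
N0 x:[13,41] y:[38,59] z:[80/3,122/3] -> hit [38,122/3], descend [18, 23]
  N18 x:[13,41] y:[38,95/2] z:[28,39] -> hit [38,39], descend [10, 15]
    N10 x:[17,41] y:[38,93/2] z:[89/3,39] -> hit [38,39], descend [8, 19]
      N8 x:[17,34] y:[89/2,93/2] z:[89/3,112/3] -> miss, prune
      N19 x:[36,41] y:[38,43] z:[112/3,39] -> hit [38,39], descend [11, 22]
        N11 x:[40,41] y:[42,43] z:[112/3,39] -> miss, prune
        N22 x:[36,38] y:[38,79/2] z:[113/3,39] -> hit [38,38] leaf, test {P13@t=38}
    N15 x:[13,41] y:[83/2,95/2] z:[28,91/3] -> miss, prune
  N23 x:[13,37] y:[99/2,59] z:[80/3,122/3] -> miss, prune

Summary -> nodes [0, 18, 10, 8, 19, 11, 22, 15, 23]; box-tests=9; leaf-entries=1; first=P13

== RESULT ==
[0, 18, 10, 8, 19, 11, 22, 15, 23]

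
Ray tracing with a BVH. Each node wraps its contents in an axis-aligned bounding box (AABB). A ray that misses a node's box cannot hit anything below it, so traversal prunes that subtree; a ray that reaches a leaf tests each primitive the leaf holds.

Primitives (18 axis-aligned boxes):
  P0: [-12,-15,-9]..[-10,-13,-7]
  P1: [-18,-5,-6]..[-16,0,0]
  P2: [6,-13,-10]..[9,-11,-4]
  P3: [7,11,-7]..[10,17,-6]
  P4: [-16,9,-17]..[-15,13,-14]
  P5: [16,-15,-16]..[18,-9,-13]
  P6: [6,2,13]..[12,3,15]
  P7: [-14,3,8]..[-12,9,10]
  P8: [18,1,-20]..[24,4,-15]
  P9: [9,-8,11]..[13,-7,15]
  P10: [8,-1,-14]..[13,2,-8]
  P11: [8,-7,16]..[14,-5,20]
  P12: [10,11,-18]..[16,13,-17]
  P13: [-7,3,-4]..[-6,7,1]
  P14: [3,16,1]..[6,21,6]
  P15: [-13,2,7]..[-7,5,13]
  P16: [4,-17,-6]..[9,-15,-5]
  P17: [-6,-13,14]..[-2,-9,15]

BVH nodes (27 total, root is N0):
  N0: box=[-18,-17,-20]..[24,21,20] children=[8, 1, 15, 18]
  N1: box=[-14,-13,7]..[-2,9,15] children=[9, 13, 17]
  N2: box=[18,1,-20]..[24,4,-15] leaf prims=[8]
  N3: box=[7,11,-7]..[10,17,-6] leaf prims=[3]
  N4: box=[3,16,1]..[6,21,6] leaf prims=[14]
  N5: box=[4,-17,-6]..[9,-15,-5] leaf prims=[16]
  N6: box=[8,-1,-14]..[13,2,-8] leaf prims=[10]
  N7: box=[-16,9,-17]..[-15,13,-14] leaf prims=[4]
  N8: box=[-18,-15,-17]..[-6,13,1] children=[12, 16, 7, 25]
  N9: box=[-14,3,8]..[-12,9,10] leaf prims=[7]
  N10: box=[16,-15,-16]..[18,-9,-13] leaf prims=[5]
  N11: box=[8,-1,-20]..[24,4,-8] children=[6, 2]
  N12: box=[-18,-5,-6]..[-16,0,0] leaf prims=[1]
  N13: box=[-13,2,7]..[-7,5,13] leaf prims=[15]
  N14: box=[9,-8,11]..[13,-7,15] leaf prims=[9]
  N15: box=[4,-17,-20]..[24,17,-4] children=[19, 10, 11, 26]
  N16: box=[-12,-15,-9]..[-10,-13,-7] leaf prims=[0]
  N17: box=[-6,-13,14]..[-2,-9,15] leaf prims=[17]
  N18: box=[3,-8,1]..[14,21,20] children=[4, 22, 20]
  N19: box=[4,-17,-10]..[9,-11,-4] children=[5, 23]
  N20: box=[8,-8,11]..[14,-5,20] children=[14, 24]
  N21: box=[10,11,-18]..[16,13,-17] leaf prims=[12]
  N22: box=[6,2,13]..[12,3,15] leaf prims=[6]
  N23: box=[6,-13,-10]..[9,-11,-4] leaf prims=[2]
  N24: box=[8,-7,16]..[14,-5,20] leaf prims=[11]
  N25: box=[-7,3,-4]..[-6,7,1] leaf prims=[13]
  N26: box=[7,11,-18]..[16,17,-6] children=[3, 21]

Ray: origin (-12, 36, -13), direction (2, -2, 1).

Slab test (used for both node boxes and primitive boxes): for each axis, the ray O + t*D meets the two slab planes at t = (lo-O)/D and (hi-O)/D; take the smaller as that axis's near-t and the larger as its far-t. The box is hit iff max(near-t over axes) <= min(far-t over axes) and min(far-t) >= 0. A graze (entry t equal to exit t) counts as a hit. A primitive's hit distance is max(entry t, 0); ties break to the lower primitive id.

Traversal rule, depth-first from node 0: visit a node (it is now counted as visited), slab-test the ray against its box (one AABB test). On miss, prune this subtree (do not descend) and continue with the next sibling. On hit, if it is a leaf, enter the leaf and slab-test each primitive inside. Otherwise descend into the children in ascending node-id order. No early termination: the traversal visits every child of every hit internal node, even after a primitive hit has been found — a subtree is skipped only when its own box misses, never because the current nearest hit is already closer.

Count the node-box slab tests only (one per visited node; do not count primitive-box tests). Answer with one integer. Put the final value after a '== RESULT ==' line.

Trace the traversal:
N0 x:[-3,18] y:[15/2,53/2] z:[-7,33] -> hit [15/2,18], descend [1, 8, 15, 18]
  N1 x:[-1,5] y:[27/2,49/2] z:[20,28] -> miss, prune
  N8 x:[-3,3] y:[23/2,51/2] z:[-4,14] -> miss, prune
  N15 x:[8,18] y:[19/2,53/2] z:[-7,9] -> miss, prune
  N18 x:[15/2,13] y:[15/2,22] z:[14,33] -> miss, prune

Visited [0, 1, 8, 15, 18]. Tests: 5 box, 0 leaf. Nearest: miss.

== RESULT ==
5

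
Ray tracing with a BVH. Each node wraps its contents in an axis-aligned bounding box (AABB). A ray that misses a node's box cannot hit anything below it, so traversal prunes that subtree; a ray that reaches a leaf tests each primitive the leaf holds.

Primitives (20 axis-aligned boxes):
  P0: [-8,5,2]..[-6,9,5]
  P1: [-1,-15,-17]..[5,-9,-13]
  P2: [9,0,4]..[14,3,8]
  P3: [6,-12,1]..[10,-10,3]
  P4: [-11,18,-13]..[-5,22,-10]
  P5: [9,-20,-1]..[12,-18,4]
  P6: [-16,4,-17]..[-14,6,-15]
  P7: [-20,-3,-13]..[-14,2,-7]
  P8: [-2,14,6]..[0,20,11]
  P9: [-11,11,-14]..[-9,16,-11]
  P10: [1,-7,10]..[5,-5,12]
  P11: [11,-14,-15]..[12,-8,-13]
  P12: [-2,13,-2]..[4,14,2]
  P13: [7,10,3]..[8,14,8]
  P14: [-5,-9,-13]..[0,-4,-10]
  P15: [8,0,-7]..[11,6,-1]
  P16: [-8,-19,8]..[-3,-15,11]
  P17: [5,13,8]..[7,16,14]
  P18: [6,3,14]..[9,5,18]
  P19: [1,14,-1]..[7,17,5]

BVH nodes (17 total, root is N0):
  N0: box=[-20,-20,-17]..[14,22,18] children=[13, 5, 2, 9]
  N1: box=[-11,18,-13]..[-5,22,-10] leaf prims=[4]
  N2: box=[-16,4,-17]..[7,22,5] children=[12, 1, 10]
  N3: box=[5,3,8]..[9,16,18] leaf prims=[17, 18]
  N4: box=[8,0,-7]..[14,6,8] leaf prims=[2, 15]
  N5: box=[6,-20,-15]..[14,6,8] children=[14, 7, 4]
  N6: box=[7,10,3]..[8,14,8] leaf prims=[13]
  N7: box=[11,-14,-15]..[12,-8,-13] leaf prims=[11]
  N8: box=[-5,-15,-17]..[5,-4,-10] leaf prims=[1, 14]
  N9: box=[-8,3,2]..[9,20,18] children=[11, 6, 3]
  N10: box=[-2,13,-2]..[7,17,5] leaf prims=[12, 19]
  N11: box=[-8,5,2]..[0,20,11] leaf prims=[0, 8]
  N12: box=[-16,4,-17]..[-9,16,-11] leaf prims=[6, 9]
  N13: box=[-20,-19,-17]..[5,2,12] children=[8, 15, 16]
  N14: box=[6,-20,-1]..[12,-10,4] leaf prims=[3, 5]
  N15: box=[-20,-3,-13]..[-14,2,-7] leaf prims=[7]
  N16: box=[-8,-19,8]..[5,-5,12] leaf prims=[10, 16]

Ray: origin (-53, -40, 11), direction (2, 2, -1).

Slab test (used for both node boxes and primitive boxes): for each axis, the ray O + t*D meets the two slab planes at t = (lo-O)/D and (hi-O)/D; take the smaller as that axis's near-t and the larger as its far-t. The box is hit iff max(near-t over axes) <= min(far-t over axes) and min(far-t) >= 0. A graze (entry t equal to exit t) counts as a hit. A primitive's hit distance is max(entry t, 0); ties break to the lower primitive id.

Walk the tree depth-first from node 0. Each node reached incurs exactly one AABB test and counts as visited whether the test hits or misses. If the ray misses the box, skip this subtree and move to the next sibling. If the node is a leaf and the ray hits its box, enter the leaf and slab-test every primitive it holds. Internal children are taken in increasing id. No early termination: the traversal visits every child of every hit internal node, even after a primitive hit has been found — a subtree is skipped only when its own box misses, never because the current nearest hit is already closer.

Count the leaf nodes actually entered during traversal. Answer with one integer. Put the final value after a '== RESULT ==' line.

Trace the traversal:
N0 x:[33/2,67/2] y:[10,31] z:[-7,28] -> hit [33/2,28], descend [2, 5, 9, 13]
  N2 x:[37/2,30] y:[22,31] z:[6,28] -> hit [22,28], descend [1, 10, 12]
    N1 x:[21,24] y:[29,31] z:[21,24] -> miss, prune
    N10 x:[51/2,30] y:[53/2,57/2] z:[6,13] -> miss, prune
    N12 x:[37/2,22] y:[22,28] z:[22,28] -> hit [22,22] leaf, test {P6(miss), P9(miss)}
  N5 x:[59/2,67/2] y:[10,23] z:[3,26] -> miss, prune
  N9 x:[45/2,31] y:[43/2,30] z:[-7,9] -> miss, prune
  N13 x:[33/2,29] y:[21/2,21] z:[-1,28] -> hit [33/2,21], descend [8, 15, 16]
    N8 x:[24,29] y:[25/2,18] z:[21,28] -> miss, prune
    N15 x:[33/2,39/2] y:[37/2,21] z:[18,24] -> hit [37/2,39/2] leaf, test {P7@t=37/2}
    N16 x:[45/2,29] y:[21/2,35/2] z:[-1,3] -> miss, prune

11 AABB tests over nodes [0, 2, 1, 10, 12, 5, 9, 13, 8, 15, 16]; 2 leaves entered; closest P7.

== RESULT ==
2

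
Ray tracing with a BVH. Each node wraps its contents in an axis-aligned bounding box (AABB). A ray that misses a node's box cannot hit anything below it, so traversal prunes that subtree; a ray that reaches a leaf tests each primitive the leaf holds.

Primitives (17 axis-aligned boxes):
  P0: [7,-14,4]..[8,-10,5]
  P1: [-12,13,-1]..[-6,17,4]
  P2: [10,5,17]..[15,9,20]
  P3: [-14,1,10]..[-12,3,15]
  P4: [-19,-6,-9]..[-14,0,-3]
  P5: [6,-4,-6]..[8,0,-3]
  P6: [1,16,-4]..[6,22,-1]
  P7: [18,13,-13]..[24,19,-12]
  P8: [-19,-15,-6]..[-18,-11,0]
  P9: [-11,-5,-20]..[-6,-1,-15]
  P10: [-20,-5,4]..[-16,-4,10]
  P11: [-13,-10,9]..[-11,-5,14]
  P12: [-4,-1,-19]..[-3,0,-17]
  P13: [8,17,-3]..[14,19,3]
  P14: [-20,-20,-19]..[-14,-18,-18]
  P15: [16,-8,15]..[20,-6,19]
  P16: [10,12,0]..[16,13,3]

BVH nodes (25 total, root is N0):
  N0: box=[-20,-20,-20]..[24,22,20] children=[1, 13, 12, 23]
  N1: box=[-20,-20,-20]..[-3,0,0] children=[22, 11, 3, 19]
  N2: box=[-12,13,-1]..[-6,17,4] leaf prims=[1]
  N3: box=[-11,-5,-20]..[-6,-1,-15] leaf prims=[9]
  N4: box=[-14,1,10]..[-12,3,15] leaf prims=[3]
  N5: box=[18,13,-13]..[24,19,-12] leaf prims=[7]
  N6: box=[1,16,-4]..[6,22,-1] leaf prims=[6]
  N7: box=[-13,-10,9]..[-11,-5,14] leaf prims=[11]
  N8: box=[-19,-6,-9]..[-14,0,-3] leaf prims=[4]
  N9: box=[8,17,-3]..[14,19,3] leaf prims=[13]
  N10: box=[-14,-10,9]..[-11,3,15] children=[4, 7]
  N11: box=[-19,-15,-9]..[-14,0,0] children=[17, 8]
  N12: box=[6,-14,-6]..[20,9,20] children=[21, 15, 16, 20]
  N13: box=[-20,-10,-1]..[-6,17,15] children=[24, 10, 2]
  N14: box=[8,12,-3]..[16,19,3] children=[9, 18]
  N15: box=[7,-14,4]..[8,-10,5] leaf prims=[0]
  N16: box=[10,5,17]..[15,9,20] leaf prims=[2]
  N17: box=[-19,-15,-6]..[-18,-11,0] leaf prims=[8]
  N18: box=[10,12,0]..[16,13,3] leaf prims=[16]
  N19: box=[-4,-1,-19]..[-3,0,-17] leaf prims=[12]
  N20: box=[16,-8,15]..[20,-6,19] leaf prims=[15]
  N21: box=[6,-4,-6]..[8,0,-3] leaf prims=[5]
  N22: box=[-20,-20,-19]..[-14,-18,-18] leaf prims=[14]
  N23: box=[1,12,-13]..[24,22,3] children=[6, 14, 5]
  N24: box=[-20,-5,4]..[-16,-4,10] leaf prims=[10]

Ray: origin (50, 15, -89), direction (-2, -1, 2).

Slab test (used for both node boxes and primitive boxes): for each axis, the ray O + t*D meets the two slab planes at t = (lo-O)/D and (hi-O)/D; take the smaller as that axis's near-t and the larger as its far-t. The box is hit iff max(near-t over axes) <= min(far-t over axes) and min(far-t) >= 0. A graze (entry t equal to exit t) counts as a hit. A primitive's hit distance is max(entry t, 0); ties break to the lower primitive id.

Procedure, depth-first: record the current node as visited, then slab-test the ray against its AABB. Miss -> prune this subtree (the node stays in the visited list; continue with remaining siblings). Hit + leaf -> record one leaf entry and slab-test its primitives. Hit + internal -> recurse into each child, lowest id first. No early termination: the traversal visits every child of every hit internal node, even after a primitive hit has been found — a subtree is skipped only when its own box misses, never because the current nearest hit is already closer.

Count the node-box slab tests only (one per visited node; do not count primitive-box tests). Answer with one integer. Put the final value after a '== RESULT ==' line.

Walk:
N0 x:[13,35] y:[-7,35] z:[69/2,109/2] -> hit [69/2,35], descend [1, 12, 13, 23]
  N1 x:[53/2,35] y:[15,35] z:[69/2,89/2] -> hit [69/2,35], descend [3, 11, 19, 22]
    N3 x:[28,61/2] y:[16,20] z:[69/2,37] -> miss, prune
    N11 x:[32,69/2] y:[15,30] z:[40,89/2] -> miss, prune
    N19 x:[53/2,27] y:[15,16] z:[35,36] -> miss, prune
    N22 x:[32,35] y:[33,35] z:[35,71/2] -> hit [35,35] leaf, test {P14@t=35}
  N12 x:[15,22] y:[6,29] z:[83/2,109/2] -> miss, prune
  N13 x:[28,35] y:[-2,25] z:[44,52] -> miss, prune
  N23 x:[13,49/2] y:[-7,3] z:[38,46] -> miss, prune

Visited [0, 1, 3, 11, 19, 22, 12, 13, 23]. Tests: 9 box, 1 leaf. Nearest: P14.

== RESULT ==
9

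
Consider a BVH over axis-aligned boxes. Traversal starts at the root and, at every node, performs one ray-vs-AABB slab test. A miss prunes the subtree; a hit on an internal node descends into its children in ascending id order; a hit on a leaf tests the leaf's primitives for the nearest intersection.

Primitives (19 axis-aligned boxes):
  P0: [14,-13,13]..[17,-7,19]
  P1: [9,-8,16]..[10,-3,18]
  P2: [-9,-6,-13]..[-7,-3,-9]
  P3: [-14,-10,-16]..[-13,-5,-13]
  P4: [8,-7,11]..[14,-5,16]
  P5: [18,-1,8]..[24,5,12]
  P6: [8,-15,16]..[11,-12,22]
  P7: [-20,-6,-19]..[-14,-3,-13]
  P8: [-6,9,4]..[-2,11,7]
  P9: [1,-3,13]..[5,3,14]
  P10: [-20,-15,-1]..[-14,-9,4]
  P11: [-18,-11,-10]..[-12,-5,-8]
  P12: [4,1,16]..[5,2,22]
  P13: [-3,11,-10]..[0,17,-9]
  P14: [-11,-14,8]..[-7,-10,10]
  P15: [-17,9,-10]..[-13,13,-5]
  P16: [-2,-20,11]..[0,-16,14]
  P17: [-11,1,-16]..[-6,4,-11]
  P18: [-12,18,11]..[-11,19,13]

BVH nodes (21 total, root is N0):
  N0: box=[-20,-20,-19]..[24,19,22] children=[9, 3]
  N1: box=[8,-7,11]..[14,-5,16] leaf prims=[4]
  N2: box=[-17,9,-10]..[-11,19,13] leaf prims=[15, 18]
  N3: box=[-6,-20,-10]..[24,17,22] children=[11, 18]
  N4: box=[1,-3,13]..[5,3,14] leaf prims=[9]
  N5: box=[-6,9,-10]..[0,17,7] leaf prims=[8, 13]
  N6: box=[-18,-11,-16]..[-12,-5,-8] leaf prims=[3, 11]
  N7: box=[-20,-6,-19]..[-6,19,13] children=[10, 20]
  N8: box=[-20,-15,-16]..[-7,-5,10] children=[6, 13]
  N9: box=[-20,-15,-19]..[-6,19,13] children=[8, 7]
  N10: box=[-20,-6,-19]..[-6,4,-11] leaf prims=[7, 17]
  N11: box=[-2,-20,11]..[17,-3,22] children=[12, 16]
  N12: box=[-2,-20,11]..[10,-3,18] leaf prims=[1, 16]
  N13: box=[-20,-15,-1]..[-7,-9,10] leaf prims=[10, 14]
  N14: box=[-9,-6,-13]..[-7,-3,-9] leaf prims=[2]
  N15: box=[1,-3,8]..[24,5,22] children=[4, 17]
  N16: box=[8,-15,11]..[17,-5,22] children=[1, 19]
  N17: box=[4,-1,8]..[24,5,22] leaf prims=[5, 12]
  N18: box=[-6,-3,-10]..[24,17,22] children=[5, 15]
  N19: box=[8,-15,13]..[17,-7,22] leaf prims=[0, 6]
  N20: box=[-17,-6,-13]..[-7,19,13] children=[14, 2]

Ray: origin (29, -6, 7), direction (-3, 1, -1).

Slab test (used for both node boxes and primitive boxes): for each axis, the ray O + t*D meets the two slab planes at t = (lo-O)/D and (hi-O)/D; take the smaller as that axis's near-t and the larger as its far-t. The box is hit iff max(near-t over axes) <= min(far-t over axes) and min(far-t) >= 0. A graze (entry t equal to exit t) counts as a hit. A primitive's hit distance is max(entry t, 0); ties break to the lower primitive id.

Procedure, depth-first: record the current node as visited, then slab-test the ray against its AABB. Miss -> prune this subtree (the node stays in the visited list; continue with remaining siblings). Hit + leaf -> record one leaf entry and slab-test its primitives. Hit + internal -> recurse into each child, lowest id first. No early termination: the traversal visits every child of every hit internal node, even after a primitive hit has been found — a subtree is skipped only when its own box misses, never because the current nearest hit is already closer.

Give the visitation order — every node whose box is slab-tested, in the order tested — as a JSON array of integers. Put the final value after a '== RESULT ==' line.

Trace the traversal:
N0 x:[5/3,49/3] y:[-14,25] z:[-15,26] -> hit [5/3,49/3], descend [3, 9]
  N3 x:[5/3,35/3] y:[-14,23] z:[-15,17] -> hit [5/3,35/3], descend [11, 18]
    N11 x:[4,31/3] y:[-14,3] z:[-15,-4] -> miss, prune
    N18 x:[5/3,35/3] y:[3,23] z:[-15,17] -> hit [3,35/3], descend [5, 15]
      N5 x:[29/3,35/3] y:[15,23] z:[0,17] -> miss, prune
      N15 x:[5/3,28/3] y:[3,11] z:[-15,-1] -> miss, prune
  N9 x:[35/3,49/3] y:[-9,25] z:[-6,26] -> hit [35/3,49/3], descend [7, 8]
    N7 x:[35/3,49/3] y:[0,25] z:[-6,26] -> hit [35/3,49/3], descend [10, 20]
      N10 x:[35/3,49/3] y:[0,10] z:[18,26] -> miss, prune
      N20 x:[12,46/3] y:[0,25] z:[-6,20] -> hit [12,46/3], descend [2, 14]
        N2 x:[40/3,46/3] y:[15,25] z:[-6,17] -> hit [15,46/3] leaf, test {P15@t=15, P18(miss)}
        N14 x:[12,38/3] y:[0,3] z:[16,20] -> miss, prune
    N8 x:[12,49/3] y:[-9,1] z:[-3,23] -> miss, prune

order=[0, 3, 11, 18, 5, 15, 9, 7, 10, 20, 2, 14, 8]  |boxes|=13  |leaves|=1  hit=P15

== RESULT ==
[0, 3, 11, 18, 5, 15, 9, 7, 10, 20, 2, 14, 8]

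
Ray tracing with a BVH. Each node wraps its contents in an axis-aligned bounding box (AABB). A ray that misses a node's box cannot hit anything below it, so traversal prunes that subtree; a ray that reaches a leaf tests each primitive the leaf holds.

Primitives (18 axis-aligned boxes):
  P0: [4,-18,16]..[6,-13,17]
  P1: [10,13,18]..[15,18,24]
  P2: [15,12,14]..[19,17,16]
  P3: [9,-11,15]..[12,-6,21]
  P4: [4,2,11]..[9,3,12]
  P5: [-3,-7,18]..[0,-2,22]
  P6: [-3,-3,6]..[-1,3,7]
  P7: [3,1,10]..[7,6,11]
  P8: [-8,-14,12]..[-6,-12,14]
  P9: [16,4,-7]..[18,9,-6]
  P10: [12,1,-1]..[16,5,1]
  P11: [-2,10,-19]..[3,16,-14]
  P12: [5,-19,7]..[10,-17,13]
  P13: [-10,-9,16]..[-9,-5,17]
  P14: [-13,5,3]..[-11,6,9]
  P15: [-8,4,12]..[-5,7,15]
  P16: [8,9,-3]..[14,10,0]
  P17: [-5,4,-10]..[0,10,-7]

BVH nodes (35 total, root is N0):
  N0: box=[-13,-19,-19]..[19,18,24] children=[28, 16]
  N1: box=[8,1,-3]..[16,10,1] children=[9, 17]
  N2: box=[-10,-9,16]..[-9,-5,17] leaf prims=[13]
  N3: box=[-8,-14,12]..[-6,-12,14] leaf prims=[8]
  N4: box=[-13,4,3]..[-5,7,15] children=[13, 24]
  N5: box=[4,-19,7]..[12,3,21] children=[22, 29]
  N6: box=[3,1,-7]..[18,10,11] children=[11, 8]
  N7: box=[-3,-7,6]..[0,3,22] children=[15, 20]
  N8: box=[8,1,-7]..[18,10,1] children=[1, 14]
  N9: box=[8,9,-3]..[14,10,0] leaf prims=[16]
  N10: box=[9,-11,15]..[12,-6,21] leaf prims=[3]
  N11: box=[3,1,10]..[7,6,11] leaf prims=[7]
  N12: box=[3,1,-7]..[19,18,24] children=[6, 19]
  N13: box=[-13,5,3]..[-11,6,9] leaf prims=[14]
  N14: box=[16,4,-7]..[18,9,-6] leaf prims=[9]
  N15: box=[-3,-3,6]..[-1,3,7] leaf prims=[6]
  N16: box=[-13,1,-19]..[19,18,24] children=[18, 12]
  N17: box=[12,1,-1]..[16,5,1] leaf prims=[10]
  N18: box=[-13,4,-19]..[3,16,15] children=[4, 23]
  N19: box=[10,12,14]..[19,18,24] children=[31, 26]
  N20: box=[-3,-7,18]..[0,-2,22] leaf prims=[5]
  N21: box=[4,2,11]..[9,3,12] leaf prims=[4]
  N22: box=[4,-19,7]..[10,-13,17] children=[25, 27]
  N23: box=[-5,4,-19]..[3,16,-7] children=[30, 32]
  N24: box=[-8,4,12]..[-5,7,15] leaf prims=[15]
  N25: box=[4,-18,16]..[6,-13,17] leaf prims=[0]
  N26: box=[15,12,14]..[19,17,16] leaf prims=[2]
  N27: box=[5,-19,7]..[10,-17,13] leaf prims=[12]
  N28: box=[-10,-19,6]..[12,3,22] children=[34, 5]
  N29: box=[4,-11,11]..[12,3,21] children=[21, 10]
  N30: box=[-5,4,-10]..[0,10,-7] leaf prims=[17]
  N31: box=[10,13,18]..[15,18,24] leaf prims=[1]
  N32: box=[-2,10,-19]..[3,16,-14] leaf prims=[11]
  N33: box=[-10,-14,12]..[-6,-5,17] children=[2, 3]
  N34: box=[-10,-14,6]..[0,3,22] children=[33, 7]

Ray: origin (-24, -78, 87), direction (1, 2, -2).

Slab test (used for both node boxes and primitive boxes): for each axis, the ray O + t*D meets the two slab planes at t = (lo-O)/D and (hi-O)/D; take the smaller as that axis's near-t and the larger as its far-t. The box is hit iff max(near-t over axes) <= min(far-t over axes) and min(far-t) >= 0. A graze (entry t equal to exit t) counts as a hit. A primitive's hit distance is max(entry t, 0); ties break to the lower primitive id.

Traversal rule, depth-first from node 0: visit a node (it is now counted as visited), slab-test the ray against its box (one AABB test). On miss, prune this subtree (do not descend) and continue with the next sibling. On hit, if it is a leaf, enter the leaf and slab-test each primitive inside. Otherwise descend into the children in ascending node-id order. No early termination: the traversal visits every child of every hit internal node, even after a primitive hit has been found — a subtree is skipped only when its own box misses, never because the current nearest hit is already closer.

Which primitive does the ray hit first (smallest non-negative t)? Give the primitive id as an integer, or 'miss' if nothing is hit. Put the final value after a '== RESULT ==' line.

Trace the traversal:
N0 x:[11,43] y:[59/2,48] z:[63/2,53] -> hit [63/2,43], descend [16, 28]
  N16 x:[11,43] y:[79/2,48] z:[63/2,53] -> hit [79/2,43], descend [12, 18]
    N12 x:[27,43] y:[79/2,48] z:[63/2,47] -> hit [79/2,43], descend [6, 19]
      N6 x:[27,42] y:[79/2,44] z:[38,47] -> hit [79/2,42], descend [8, 11]
        N8 x:[32,42] y:[79/2,44] z:[43,47] -> miss, prune
        N11 x:[27,31] y:[79/2,42] z:[38,77/2] -> miss, prune
      N19 x:[34,43] y:[45,48] z:[63/2,73/2] -> miss, prune
    N18 x:[11,27] y:[41,47] z:[36,53] -> miss, prune
  N28 x:[14,36] y:[59/2,81/2] z:[65/2,81/2] -> hit [65/2,36], descend [5, 34]
    N5 x:[28,36] y:[59/2,81/2] z:[33,40] -> hit [33,36], descend [22, 29]
      N22 x:[28,34] y:[59/2,65/2] z:[35,40] -> miss, prune
      N29 x:[28,36] y:[67/2,81/2] z:[33,38] -> hit [67/2,36], descend [10, 21]
        N10 x:[33,36] y:[67/2,36] z:[33,36] -> hit [67/2,36] leaf, test {P3@t=67/2}
        N21 x:[28,33] y:[40,81/2] z:[75/2,38] -> miss, prune
    N34 x:[14,24] y:[32,81/2] z:[65/2,81/2] -> miss, prune

Summary -> nodes [0, 16, 12, 6, 8, 11, 19, 18, 28, 5, 22, 29, 10, 21, 34]; box-tests=15; leaf-entries=1; first=P3

== RESULT ==
3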